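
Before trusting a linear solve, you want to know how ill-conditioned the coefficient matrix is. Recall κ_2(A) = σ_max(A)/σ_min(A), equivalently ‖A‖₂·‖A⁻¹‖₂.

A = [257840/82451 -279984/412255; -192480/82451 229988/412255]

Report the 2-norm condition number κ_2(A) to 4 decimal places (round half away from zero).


M = AᵀA = [103530016000/6798167401 -23291832960/6798167401; -23291832960/6798167401 5251420816/6798167401]. tr(M)=64712336/4044121, det(M)=102400/4044121
λ_max, λ_min = (64712336/4044121 ± √4186029958615296/16354914662641)/2 = 16, 6400/4044121
so κ_2 = √(16 / (6400/4044121)) = 100.5500

100.5500


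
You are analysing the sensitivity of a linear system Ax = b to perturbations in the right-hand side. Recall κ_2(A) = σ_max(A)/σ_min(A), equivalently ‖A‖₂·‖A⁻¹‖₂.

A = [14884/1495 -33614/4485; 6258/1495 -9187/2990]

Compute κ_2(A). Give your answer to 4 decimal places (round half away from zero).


232.8750

AᵀA = [308516/2645 -694141/7935; -694141/7935 6247589/95220]; tr = 3470833/19044, det = 324/529
λ_max, λ_min = (3470833/19044 ± √12045793197025/362673936)/2 = 729/4, 16/4761
κ_2(A) = √(λ_max/λ_min) = √((729/4) / (16/4761)) = 232.8750


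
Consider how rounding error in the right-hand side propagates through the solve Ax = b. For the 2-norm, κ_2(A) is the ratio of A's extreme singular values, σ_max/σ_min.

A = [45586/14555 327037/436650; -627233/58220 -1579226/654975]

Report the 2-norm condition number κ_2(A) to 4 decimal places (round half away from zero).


form AᵀA = [17066822825/135582736 4319970055/152530578; 4319970055/152530578 17501436529/2745550404] with trace 864020461/6533136 and determinant 6996025/26132544
solving λ² − 864020461/6533136·λ + 6996025/26132544 = 0 gives λ = 529/4, 13225/6533136
so κ_2 = √((529/4) / (13225/6533136)) = 255.6000

255.6000


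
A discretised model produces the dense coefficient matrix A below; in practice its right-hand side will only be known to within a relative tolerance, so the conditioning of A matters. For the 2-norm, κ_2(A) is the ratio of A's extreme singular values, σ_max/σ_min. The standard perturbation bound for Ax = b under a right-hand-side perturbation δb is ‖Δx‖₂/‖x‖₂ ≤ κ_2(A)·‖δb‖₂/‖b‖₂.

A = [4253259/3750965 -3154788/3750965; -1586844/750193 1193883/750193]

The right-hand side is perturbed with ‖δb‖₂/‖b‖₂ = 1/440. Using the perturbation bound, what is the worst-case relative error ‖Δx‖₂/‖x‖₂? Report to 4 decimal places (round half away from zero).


0.8023

form AᵀA = [280422349929/48684216025 -210314125728/48684216025; -210314125728/48684216025 157739109921/48684216025] with trace 17526458394/1947368641 and determinant 1265625/1947368641
solving λ² − 17526458394/1947368641·λ + 1265625/1947368641 = 0 gives λ = 9, 140625/1947368641
κ = σ_max/σ_min = 3/(375/44129) = 353.0320
κ_2(A)·‖δb‖/‖b‖ = 0.8023


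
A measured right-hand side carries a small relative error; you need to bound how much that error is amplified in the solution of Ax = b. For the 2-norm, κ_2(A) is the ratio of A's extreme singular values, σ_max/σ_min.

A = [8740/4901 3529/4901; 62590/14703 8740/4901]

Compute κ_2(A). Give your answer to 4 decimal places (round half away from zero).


form AᵀA = [27248500/1279161 3784420/426387; 3784420/426387 525689/142129] with trace 189229/7569 and determinant 100/7569
char-poly roots: 25 and 4/7569
κ = σ_max/σ_min = 5/(2/87) = 217.5000

217.5000


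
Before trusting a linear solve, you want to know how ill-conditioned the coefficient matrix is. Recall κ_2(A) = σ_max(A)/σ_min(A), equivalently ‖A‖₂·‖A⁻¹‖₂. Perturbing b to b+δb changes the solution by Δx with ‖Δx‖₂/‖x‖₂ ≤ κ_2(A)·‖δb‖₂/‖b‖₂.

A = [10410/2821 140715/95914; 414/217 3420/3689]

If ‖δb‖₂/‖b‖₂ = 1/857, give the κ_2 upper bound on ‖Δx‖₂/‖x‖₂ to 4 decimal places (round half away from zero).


0.0380

form AᵀA = [137334024/7958041 57159135/7958041; 57159135/7958041 95873625/31832164] with trace 3817809/188356 and determinant 18225/47089
solving λ² − 3817809/188356·λ + 18225/47089 = 0 gives λ = 81/4, 900/47089
κ_2(A) = √(λ_max/λ_min) = √((81/4) / (900/47089)) = 32.5500
perturbation bound = 32.5500·1/857 = 0.0380


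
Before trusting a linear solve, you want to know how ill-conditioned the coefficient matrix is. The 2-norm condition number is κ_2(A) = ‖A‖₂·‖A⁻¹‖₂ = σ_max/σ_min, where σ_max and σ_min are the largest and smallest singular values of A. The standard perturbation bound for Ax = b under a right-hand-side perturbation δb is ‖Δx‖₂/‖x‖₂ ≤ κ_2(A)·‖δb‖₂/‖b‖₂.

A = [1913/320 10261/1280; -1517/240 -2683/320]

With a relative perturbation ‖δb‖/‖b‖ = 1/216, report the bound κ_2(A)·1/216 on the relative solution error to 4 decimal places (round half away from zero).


AᵀA = [13951349/184320 24801931/245760; 24801931/245760 44092789/327680]; tr = 124011337/589824, det = 707281/2359296
eigenvalues of AᵀA: λ = (tr ± √(tr²−4·det))/2 = 841/4, 841/589824
κ_2(A) = √(λ_max/λ_min) = √((841/4) / (841/589824)) = 384.0000
worst-case relative error ≤ 384.0000 × 1/216 = 1.7778

1.7778


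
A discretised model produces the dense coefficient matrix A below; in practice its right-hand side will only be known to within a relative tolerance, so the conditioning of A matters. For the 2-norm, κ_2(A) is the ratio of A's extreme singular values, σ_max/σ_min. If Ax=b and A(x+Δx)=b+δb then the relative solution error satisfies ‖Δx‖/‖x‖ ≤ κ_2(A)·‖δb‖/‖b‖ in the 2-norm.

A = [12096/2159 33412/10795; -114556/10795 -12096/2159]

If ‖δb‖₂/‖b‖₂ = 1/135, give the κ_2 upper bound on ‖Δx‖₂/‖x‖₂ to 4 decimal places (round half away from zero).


0.9407

AᵀA = [58065424/403225 6193152/80645; 6193152/80645 16519696/403225]; tr = 14917024/80645, det = 21381376/10080625
solving λ² − 14917024/80645·λ + 21381376/10080625 = 0 gives λ = 4624/25, 4624/403225
so κ_2 = √((4624/25) / (4624/403225)) = 127.0000
bound on ‖Δx‖/‖x‖: κ·ε = 127.0000·1/135 = 0.9407


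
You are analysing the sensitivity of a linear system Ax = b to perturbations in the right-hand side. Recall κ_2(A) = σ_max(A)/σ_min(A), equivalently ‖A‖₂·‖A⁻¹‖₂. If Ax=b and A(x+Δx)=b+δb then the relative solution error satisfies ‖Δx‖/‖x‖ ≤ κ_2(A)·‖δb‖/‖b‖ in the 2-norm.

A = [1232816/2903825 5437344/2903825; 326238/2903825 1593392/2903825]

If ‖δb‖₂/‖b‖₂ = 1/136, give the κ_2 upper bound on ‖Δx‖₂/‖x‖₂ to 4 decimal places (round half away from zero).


M = AᵀA = [2602026436/13491519409 11556911520/13491519409; 11556911520/13491519409 51365772544/13491519409]. tr(M)=32104580/8025889, det(M)=4096/8025889
char-poly roots: 4 and 1024/8025889
κ_2(A) = √(λ_max/λ_min) = √(4 / (1024/8025889)) = 177.0625
bound on ‖Δx‖/‖x‖: κ·ε = 177.0625·1/136 = 1.3019

1.3019


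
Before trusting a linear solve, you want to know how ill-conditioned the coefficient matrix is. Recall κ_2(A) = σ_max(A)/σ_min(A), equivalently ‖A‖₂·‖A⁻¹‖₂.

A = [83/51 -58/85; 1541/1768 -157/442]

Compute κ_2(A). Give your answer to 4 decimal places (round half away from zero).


240.0000

AᵀA = [331777/97344 -57599/40560; -57599/40560 10001/16900]; tr = 57601/14400, det = 1/3600
λ_max, λ_min = (57601/14400 ± √3317644801/207360000)/2 = 4, 1/14400
σ_max=√4=2, σ_min=√(1/14400)=(1/120) → κ = 240.0000


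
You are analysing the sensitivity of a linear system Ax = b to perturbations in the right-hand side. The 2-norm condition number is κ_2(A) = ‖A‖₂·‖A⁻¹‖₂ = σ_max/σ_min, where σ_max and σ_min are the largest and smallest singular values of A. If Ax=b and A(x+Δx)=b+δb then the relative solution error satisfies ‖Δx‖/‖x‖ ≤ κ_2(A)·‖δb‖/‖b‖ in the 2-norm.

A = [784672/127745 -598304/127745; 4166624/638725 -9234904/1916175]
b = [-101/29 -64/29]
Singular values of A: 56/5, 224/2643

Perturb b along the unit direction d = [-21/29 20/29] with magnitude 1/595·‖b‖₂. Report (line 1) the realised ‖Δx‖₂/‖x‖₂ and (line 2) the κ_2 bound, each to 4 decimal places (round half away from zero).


σ_max = 56/5, σ_min = 224/2643
κ_2(A) = (56/5) / (224/2643) = 132.1500
bound on ‖Δx‖/‖x‖: κ·ε = 132.1500·1/595 = 0.2221
solve Ax = b  →  x = [6.7938 9.6536]
‖b‖ = 4.1231, ‖x‖ = 11.8045
re-solving with b+δb shifts x by Δx of norm 0.0818
dividing the unrounded norms, ‖Δx‖/‖x‖ = 0.0069
realised/bound (from unrounded values) ≈ 0.0312

0.0069
0.2221


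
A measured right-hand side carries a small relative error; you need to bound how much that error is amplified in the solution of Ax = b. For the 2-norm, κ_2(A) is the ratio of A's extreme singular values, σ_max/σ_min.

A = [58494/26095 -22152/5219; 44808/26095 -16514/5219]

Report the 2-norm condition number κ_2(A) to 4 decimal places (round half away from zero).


184.2000

form AᵀA = [217172196/27237961 -407143680/27237961; -407143680/27237961 763423300/27237961] with trace 3393064/94249 and determinant 3600/94249
λ_max, λ_min = (3393064/94249 ± √11511526122496/8882874001)/2 = 36, 100/94249
σ_max=√36=6, σ_min=√(100/94249)=(10/307) → κ = 184.2000


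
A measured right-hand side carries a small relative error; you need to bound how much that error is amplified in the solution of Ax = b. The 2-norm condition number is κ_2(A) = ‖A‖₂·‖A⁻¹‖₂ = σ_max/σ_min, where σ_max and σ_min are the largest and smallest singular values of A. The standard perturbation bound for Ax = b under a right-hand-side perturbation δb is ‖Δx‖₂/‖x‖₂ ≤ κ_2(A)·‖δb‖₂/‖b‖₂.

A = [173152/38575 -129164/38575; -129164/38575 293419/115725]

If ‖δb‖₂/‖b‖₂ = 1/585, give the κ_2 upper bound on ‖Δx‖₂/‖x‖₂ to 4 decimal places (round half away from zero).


M = AᵀA = [373319632/11904245 -839953492/35712735; -839953492/35712735 1889958077/107138205]. tr(M)=1049966953/21427641, det(M)=614656/21427641
char-poly roots: 49 and 12544/21427641
κ = σ_max/σ_min = 7/(112/4629) = 289.3125
worst-case relative error ≤ 289.3125 × 1/585 = 0.4946

0.4946


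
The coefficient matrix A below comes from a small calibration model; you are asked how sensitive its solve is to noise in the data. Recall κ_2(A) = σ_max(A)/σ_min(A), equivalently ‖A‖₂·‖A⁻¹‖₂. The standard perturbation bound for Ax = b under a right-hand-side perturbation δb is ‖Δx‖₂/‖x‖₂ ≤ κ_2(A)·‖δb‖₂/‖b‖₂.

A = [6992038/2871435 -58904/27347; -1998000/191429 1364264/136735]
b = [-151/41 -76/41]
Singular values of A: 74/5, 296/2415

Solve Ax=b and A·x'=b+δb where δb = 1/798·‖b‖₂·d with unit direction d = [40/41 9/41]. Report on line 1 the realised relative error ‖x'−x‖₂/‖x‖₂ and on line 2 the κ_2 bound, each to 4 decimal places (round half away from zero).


0.0013
0.1513

σ_max = 74/5, σ_min = 296/2415
κ_2(A) = (74/5) / (296/2415) = 120.7500
bound on ‖Δx‖/‖x‖: κ·ε = 120.7500·1/798 = 0.1513
solve Ax = b  →  x = [-22.4581 -23.6789]
2-norm of b is 4.1231; of x, 32.6352
with δb = [0.0050 0.0011], A·Δx = δb → ‖Δx‖ = 0.0422
relative error = 0.0013
realised/bound (from unrounded values) ≈ 0.0085


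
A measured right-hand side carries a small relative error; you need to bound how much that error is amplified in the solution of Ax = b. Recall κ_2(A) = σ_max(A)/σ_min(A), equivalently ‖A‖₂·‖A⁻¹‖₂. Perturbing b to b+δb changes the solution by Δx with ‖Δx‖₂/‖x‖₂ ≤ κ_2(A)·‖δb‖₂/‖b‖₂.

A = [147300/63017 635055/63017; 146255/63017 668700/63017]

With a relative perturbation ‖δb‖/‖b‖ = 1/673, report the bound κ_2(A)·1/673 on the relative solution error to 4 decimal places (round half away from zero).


0.2363

form AᵀA = [51234025/4721929 227520000/4721929; 227520000/4721929 1011242025/4721929] with trace 632050/2809 and determinant 5625/2809
solving λ² − 632050/2809·λ + 5625/2809 = 0 gives λ = 225, 25/2809
κ = σ_max/σ_min = 15/(5/53) = 159.0000
κ_2(A)·‖δb‖/‖b‖ = 0.2363


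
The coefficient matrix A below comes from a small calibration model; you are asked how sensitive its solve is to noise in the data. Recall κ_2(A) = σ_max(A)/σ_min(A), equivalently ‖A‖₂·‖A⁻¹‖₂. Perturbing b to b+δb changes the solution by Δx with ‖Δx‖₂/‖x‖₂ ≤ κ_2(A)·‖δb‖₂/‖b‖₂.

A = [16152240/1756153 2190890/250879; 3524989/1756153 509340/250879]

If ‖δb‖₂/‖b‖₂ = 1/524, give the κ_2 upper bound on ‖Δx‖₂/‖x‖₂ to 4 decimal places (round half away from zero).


0.2819

form AᵀA = [162593934841/1834665889 22119690060/262095127; 22119690060/262095127 3009771700/37442161] with trace 368695301/2181529 and determinant 2856100/2181529
eigenvalues of AᵀA: λ = (tr ± √(tr²−4·det))/2 = 169, 16900/2181529
so κ_2 = √(169 / (16900/2181529)) = 147.7000
perturbation bound = 147.7000·1/524 = 0.2819


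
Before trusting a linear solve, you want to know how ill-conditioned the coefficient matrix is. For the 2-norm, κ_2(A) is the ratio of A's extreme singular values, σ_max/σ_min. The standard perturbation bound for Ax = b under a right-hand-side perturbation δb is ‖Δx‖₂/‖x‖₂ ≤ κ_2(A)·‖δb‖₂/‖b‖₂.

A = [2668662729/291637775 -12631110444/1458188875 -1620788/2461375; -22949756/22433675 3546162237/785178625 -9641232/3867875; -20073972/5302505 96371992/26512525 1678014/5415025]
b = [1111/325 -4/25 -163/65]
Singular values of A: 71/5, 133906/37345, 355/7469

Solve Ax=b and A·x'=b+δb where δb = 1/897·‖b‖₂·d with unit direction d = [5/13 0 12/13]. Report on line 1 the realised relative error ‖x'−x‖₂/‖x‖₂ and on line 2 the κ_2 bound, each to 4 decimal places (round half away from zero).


σ_max = 71/5, σ_min = 355/7469
κ_2(A) = (71/5) / (355/7469) = 298.7600
κ_2(A)·‖δb‖/‖b‖ = 0.3331
solve Ax = b  →  x = [-10.6990 -10.5785 -14.7119]
2-norm of b is 4.2426; of x, 21.0432
with δb = [0.0018 0.0000 0.0044], A·Δx = δb → ‖Δx‖ = 0.0995
dividing the unrounded norms, ‖Δx‖/‖x‖ = 0.0047
so the bound overstates the realised error by a factor of ≈ 70.4309 (computed from the unrounded values)

0.0047
0.3331


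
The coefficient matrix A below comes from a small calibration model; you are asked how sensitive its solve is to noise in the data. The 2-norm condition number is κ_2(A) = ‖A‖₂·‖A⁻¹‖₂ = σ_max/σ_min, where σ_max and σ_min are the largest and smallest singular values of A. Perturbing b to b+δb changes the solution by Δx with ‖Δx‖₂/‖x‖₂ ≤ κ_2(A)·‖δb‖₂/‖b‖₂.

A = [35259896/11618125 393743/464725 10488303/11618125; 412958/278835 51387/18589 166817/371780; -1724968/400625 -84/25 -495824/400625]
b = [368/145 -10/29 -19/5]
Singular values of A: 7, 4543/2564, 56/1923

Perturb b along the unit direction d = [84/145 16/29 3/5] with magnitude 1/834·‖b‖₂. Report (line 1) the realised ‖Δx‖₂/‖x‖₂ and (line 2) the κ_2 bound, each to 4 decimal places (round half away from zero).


0.0055
0.2882

from the listed singular values, σ₁ = 7, σ_n = 56/1923
κ_2(A) = 7 / (56/1923) = 240.3750
bound on ‖Δx‖/‖x‖: κ·ε = 240.3750·1/834 = 0.2882
solve Ax = b  →  x = [10.7040 -0.5602 -32.6481]
2-norm of b is 4.5826; of x, 34.3626
Δx = A⁻¹·δb where δb = 1/834·4.5826·d; ‖Δx‖ = 0.1887
dividing the unrounded norms, ‖Δx‖/‖x‖ = 0.0055
realised/bound (from unrounded values) ≈ 0.0191


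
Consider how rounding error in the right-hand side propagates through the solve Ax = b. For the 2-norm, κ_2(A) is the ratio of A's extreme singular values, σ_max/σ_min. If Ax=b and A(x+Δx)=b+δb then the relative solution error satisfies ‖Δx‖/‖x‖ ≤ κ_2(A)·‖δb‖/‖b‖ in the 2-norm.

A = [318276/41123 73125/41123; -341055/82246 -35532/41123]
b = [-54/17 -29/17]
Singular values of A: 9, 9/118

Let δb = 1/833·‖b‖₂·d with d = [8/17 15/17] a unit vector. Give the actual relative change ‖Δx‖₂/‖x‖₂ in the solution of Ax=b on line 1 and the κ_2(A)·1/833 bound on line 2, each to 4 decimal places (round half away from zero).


from the listed singular values, σ₁ = 9, σ_n = 9/118
κ = σ_max/σ_min = 9/(9/118) = 118.0000
perturbation bound = 118.0000·1/833 = 0.1417
solve Ax = b  →  x = [8.4173 -38.4228]
‖b‖₂ = 3.6056 and ‖x‖₂ = 39.3340
Δx = A⁻¹·δb where δb = 1/833·3.6056·d; ‖Δx‖ = 0.0568
dividing the unrounded norms, ‖Δx‖/‖x‖ = 0.0014
so the bound overstates the realised error by a factor of ≈ 98.1835 (computed from the unrounded values)

0.0014
0.1417


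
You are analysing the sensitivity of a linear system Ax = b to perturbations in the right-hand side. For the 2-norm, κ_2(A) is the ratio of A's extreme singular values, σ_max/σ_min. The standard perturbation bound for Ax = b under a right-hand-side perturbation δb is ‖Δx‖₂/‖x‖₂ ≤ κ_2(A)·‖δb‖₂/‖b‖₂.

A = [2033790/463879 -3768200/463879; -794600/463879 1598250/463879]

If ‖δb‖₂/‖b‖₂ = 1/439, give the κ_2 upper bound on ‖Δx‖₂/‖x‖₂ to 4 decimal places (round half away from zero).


0.1913

AᵀA = [1659481700/74898617 -3109536000/74898617; -3109536000/74898617 5831442500/74898617]; tr = 440642600/4405801, det = 6250000/4405801
eigenvalues of AᵀA: λ = (tr ± √(tr²−4·det))/2 = 100, 62500/4405801
so κ_2 = √(100 / (62500/4405801)) = 83.9600
perturbation bound = 83.9600·1/439 = 0.1913


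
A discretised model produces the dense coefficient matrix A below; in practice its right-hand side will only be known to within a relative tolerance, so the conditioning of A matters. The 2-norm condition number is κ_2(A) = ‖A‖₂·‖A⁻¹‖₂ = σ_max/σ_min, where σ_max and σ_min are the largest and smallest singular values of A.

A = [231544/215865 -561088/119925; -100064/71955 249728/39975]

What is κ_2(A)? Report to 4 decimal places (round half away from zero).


form AᵀA = [5749114432/1863907929 -14192624128/1035504405; -14192624128/1035504405 35043856384/575280225] with trace 1774110784/27720225 and determinant 1048576/27720225
eigenvalues of AᵀA: λ = (tr ± √(tr²−4·det))/2 = 64, 16384/27720225
κ_2(A) = √(λ_max/λ_min) = √(64 / (16384/27720225)) = 329.0625

329.0625


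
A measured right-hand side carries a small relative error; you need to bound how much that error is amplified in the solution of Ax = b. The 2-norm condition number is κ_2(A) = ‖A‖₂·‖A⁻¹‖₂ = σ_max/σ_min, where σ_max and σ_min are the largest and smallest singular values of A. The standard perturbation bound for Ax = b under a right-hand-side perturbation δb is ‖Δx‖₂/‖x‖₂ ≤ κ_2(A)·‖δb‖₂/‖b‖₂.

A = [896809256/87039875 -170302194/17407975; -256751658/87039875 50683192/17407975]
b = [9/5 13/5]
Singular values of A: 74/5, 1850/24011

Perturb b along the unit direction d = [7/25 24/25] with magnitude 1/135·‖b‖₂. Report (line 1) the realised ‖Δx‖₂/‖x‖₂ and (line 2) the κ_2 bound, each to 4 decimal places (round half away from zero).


σ_max = 74/5, σ_min = 1850/24011
κ_2(A) = (74/5) / (1850/24011) = 192.0880
κ_2(A)·‖δb‖/‖b‖ = 1.4229
solve Ax = b  →  x = [26.9019 28.1490]
‖b‖₂ = 3.1623 and ‖x‖₂ = 38.9368
δb = ε·‖b‖·d = [0.0066 0.0225]; solving A·Δx = δb gives ‖Δx‖ = 0.3040
relative error = 0.0078
so the bound overstates the realised error by a factor of ≈ 182.2310 (computed from the unrounded values)

0.0078
1.4229


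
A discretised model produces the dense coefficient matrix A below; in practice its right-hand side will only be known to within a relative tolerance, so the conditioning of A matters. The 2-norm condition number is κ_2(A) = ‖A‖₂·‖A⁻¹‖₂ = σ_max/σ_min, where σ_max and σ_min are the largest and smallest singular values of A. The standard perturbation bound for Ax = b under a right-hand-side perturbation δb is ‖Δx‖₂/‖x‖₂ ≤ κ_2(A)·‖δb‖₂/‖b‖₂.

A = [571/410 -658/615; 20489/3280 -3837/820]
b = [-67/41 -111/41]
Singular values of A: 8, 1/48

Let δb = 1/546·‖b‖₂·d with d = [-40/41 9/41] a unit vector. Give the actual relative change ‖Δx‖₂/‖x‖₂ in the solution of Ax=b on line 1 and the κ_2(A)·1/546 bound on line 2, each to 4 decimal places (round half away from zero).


largest singular value 8, smallest 1/48
condition number: 8 ÷ (1/48) = 384.0000
perturbation bound = 384.0000·1/546 = 0.7033
solve Ax = b  →  x = [28.5000 38.6250]
2-norm of b is 3.1623; of x, 48.0015
Δx = A⁻¹·δb where δb = 1/546·3.1623·d; ‖Δx‖ = 0.2780
realised ‖Δx‖/‖x‖ = 0.0058
tightness: 0.0058 against a bound of 0.7033 (unrounded ratio ≈ 0.0082)

0.0058
0.7033


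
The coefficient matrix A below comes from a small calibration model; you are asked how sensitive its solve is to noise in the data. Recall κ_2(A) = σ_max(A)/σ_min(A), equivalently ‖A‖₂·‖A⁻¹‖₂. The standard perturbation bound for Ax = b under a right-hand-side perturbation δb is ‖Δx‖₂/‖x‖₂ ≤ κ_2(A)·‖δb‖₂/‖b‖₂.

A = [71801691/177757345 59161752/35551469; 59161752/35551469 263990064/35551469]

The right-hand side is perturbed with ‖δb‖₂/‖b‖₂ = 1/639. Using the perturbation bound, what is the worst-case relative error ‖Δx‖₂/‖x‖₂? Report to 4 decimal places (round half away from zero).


M = AᵀA = [55120943083401/18796950447025 48981848495112/3759390089405; 48981848495112/3759390089405 43540075425600/751878017881]. tr(M)=680322920121/11182005025, det(M)=592240896/11182005025
λ_max, λ_min = (680322920121/11182005025 ± √462812785879264216645041/125037236379125250625)/2 = 1521/25, 389376/447280201
κ = σ_max/σ_min = (39/5)/(624/21149) = 264.3625
worst-case relative error ≤ 264.3625 × 1/639 = 0.4137

0.4137


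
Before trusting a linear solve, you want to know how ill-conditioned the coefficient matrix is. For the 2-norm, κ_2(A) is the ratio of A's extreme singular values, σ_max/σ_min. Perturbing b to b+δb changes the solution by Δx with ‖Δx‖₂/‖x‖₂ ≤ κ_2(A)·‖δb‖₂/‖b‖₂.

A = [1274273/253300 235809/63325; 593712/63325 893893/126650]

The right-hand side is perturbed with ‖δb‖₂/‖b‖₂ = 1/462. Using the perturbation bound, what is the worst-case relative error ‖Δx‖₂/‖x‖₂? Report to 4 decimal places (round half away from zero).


AᵀA = [25133822497/222010000 4712508801/55502500; 4712508801/55502500 3534492157/55502500]; tr = 314174329/1776080, det = 312900721/888040000
λ_max, λ_min = (314174329/1776080 ± √2467526577722495289/78861504160000)/2 = 17689/100, 17689/8880400
σ_max=√(17689/100)=(133/10), σ_min=√(17689/8880400)=(133/2980) → κ = 298.0000
perturbation bound = 298.0000·1/462 = 0.6450

0.6450


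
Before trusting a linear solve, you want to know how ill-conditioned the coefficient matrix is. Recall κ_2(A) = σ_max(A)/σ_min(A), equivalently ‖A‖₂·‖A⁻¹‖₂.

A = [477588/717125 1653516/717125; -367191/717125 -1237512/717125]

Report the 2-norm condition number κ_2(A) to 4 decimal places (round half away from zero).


286.8500

M = AᵀA = [14516781129/20570730625 49764106728/20570730625; 49764106728/20570730625 170622044496/20570730625]. tr(M)=296222121/32913169, det(M)=32400/32913169
λ_max, λ_min = (296222121/32913169 ± √87743279423036241/1083276693622561)/2 = 9, 3600/32913169
σ_max=√9=3, σ_min=√(3600/32913169)=(60/5737) → κ = 286.8500


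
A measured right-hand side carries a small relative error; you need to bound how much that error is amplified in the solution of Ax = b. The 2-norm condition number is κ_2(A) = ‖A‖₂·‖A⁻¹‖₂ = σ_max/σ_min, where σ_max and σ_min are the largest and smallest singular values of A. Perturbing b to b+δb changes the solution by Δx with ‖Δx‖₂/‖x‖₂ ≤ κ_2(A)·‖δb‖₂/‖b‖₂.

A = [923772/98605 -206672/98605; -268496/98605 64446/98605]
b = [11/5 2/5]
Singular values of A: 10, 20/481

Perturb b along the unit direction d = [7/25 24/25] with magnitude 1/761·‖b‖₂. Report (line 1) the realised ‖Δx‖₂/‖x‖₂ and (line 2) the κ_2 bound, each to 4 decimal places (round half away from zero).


0.0029
0.3160

largest singular value 10, smallest 20/481
condition number: 10 ÷ (20/481) = 240.5000
perturbation bound = 240.5000·1/761 = 0.3160
solve Ax = b  →  x = [5.4744 23.4195]
2-norm of b is 2.2361; of x, 24.0508
δb = ε·‖b‖·d = [0.0008 0.0028]; solving A·Δx = δb gives ‖Δx‖ = 0.0707
realised ‖Δx‖/‖x‖ = 0.0029
so the bound overstates the realised error by a factor of ≈ 107.5586 (computed from the unrounded values)


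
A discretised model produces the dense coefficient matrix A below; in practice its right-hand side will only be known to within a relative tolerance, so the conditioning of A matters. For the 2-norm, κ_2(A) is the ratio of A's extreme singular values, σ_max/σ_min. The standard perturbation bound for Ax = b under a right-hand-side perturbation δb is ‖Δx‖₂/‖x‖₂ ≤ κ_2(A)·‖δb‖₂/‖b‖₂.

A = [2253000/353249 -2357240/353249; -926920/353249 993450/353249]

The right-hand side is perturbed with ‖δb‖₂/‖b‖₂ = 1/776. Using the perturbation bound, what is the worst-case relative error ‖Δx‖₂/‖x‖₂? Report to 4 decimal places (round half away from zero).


0.3019

AᵀA = [35119465600/738371929 -36874026000/738371929; -36874026000/738371929 38719072900/738371929]; tr = 87798500/877969, det = 160000/877969
eigenvalues of AᵀA: λ = (tr ± √(tr²−4·det))/2 = 100, 1600/877969
κ = σ_max/σ_min = 10/(40/937) = 234.2500
κ_2(A)·‖δb‖/‖b‖ = 0.3019


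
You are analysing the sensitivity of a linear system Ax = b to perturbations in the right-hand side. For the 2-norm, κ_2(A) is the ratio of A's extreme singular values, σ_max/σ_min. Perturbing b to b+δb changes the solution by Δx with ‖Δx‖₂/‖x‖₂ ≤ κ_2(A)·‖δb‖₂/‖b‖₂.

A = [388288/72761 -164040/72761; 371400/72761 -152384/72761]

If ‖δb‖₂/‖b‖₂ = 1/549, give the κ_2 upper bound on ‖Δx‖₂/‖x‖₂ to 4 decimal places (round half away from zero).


0.3515

form AᵀA = [343288384/6295081 -143032320/6295081; -143032320/6295081 59607616/6295081] with trace 2384000/37249 and determinant 4096/37249
solving λ² − 2384000/37249·λ + 4096/37249 = 0 gives λ = 64, 64/37249
κ = σ_max/σ_min = 8/(8/193) = 193.0000
bound on ‖Δx‖/‖x‖: κ·ε = 193.0000·1/549 = 0.3515


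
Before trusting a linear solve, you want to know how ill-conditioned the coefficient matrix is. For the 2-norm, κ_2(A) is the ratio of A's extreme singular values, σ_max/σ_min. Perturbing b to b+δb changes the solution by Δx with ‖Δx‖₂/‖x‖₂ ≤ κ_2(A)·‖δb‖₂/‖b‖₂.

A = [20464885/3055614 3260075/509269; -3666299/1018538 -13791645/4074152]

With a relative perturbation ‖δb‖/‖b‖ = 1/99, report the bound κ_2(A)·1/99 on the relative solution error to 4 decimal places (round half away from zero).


M = AᵀA = [933887981453/16153593282 2371727898085/43076248752; 2371727898085/43076248752 3011789509225/57434998336]. tr(M)=67765185481/614643264, det(M)=37515625/273174784
λ_max, λ_min = (67765185481/614643264 ± √4591912834738524201361/377786341980573696)/2 = 441/4, 765625/614643264
κ = σ_max/σ_min = (21/2)/(875/24792) = 297.5040
κ_2(A)·‖δb‖/‖b‖ = 3.0051

3.0051


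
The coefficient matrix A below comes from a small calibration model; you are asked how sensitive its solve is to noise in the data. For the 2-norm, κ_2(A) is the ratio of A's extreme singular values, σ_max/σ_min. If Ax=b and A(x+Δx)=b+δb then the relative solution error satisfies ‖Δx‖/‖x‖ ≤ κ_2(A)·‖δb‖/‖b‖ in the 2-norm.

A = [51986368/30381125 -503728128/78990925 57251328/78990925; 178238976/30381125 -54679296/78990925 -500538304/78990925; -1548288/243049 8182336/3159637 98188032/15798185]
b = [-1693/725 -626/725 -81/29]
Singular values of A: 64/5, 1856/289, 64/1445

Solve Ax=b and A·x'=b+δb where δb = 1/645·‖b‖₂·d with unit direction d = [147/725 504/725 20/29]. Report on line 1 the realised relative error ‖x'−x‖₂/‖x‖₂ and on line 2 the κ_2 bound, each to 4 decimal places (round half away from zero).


σ_max = 64/5, σ_min = 64/1445
condition number: (64/5) ÷ (64/1445) = 289.0000
perturbation bound = 289.0000·1/645 = 0.4481
solve Ax = b  →  x = [-48.9952 -17.7010 -43.2920]
‖b‖₂ = 3.7417 and ‖x‖₂ = 67.7351
with δb = [0.0012 0.0040 0.0040], A·Δx = δb → ‖Δx‖ = 0.1310
realised ‖Δx‖/‖x‖ = 0.0019
so the bound overstates the realised error by a factor of ≈ 231.7181 (computed from the unrounded values)

0.0019
0.4481


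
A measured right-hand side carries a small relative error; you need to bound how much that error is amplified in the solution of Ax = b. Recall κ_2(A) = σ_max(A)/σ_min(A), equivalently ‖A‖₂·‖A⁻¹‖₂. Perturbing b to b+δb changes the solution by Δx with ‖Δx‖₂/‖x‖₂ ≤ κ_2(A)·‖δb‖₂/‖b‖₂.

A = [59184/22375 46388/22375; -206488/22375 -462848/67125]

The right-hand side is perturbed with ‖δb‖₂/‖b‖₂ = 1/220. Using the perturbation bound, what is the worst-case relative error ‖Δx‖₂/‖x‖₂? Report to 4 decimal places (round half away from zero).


0.7323

M = AᵀA = [73824064/801025 166094144/2403075; 166094144/2403075 373751824/7209225]. tr(M)=41526736/288369, det(M)=25600/32041
solving λ² − 41526736/288369·λ + 25600/32041 = 0 gives λ = 144, 1600/288369
σ_max=√144=12, σ_min=√(1600/288369)=(40/537) → κ = 161.1000
worst-case relative error ≤ 161.1000 × 1/220 = 0.7323


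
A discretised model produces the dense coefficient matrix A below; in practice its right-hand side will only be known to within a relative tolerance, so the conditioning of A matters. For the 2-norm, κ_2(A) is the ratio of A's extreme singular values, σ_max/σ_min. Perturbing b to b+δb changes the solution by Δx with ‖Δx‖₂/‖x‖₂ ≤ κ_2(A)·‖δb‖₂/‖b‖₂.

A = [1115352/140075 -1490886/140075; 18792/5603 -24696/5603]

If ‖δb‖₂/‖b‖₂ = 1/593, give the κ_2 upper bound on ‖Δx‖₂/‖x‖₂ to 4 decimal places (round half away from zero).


form AᵀA = [8666994816/116100625 -11555723088/116100625; -11555723088/116100625 15407833284/116100625] with trace 962993124/4644025 and determinant 1679616/4644025
solving λ² − 962993124/4644025·λ + 1679616/4644025 = 0 gives λ = 5184/25, 324/185761
κ = σ_max/σ_min = (72/5)/(18/431) = 344.8000
κ_2(A)·‖δb‖/‖b‖ = 0.5815

0.5815


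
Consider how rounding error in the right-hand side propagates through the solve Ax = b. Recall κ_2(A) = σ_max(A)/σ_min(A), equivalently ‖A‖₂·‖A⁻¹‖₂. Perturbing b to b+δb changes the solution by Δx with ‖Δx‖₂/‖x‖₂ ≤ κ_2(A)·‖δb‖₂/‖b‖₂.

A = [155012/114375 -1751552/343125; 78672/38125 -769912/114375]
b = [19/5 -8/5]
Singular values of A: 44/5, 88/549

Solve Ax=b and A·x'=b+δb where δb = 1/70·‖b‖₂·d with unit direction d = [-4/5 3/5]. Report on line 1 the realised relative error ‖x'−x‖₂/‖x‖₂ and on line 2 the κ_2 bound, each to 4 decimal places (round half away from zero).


0.0147
0.7843

largest singular value 44/5, smallest 88/549
κ_2(A) = (44/5) / (88/549) = 54.9000
worst-case relative error ≤ 54.9000 × 1/70 = 0.7843
solve Ax = b  →  x = [-23.9245 -7.0964]
‖b‖₂ = 4.1231 and ‖x‖₂ = 24.9548
Δx = A⁻¹·δb where δb = 1/70·4.1231·d; ‖Δx‖ = 0.3675
dividing the unrounded norms, ‖Δx‖/‖x‖ = 0.0147
tightness: 0.0147 against a bound of 0.7843 (unrounded ratio ≈ 0.0188)


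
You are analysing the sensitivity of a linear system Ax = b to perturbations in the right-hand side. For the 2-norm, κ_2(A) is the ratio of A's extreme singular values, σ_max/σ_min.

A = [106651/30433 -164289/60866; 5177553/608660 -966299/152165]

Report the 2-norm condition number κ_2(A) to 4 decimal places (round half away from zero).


form AᵀA = [185543369161/2192112400 -34787831913/548028100; -34787831913/548028100 26092940341/548028100] with trace 11596605221/87684496 and determinant 174900625/350737984
solving λ² − 11596605221/87684496·λ + 174900625/350737984 = 0 gives λ = 529/4, 330625/87684496
σ_max=√(529/4)=(23/2), σ_min=√(330625/87684496)=(575/9364) → κ = 187.2800

187.2800


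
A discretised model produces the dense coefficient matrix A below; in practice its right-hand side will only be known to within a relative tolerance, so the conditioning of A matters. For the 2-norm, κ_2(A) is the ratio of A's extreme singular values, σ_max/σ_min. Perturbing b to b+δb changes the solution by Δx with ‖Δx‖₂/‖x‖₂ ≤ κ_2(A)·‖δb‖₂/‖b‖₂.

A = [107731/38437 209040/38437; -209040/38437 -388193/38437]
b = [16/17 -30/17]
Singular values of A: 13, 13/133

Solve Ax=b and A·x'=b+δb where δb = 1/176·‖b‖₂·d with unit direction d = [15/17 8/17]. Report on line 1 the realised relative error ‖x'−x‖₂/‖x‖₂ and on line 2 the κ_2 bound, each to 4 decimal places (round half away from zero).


largest singular value 13, smallest 13/133
condition number: 13 ÷ (13/133) = 133.0000
bound on ‖Δx‖/‖x‖: κ·ε = 133.0000·1/176 = 0.7557
solve Ax = b  →  x = [0.0724 0.1357]
2-norm of b is 2.0000; of x, 0.1538
re-solving with b+δb shifts x by Δx of norm 0.1163
dividing the unrounded norms, ‖Δx‖/‖x‖ = 0.7557
realised/bound = 1 exactly: the bound is attained for this b and d

0.7557
0.7557


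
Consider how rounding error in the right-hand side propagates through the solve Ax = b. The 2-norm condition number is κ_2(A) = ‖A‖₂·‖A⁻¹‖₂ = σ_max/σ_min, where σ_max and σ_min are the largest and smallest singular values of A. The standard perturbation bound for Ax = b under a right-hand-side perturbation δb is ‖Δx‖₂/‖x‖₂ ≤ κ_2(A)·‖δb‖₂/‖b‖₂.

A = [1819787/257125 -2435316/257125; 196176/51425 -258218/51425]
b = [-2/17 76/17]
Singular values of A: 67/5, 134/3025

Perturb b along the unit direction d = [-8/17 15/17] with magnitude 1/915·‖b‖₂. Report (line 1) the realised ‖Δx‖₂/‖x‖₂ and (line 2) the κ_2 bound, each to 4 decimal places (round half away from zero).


σ_max = 67/5, σ_min = 134/3025
κ_2(A) = (67/5) / (134/3025) = 302.5000
κ_2(A)·‖δb‖/‖b‖ = 0.3306
solve Ax = b  →  x = [72.3284 54.0597]
2-norm of b is 4.4721; of x, 90.2986
δb = ε·‖b‖·d = [-0.0023 0.0043]; solving A·Δx = δb gives ‖Δx‖ = 0.1103
relative error = 0.0012
so the bound overstates the realised error by a factor of ≈ 270.5646 (computed from the unrounded values)

0.0012
0.3306


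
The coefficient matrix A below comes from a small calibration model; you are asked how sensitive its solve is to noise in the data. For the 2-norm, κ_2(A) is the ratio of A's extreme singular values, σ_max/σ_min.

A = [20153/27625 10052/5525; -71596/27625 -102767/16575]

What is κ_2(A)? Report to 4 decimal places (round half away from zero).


255.0000

AᵀA = [8851409/1221025 12744704/732615; 12744704/732615 18352705/439569]; tr = 3186274/65025, det = 2401/65025
solving λ² − 3186274/65025·λ + 2401/65025 = 0 gives λ = 49, 49/65025
κ_2(A) = √(λ_max/λ_min) = √(49 / (49/65025)) = 255.0000


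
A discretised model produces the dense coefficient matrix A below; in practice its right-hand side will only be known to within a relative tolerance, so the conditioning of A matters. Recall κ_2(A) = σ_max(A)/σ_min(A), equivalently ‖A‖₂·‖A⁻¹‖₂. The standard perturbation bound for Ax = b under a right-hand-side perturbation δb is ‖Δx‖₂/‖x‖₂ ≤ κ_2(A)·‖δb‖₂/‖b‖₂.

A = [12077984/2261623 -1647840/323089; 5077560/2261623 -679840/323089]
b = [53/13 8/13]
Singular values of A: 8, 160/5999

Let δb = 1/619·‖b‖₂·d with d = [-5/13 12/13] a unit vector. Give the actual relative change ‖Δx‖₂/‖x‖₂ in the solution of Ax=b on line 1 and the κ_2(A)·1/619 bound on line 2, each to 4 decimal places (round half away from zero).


0.0067
0.4846

from the listed singular values, σ₁ = 8, σ_n = 160/5999
κ_2(A) = 8 / (160/5999) = 299.9500
perturbation bound = 299.9500·1/619 = 0.4846
solve Ax = b  →  x = [-25.4957 -27.4955]
‖b‖₂ = 4.1231 and ‖x‖₂ = 37.4971
with δb = [-0.0026 0.0061], A·Δx = δb → ‖Δx‖ = 0.2497
relative error = 0.0067
tightness: 0.0067 against a bound of 0.4846 (unrounded ratio ≈ 0.0137)


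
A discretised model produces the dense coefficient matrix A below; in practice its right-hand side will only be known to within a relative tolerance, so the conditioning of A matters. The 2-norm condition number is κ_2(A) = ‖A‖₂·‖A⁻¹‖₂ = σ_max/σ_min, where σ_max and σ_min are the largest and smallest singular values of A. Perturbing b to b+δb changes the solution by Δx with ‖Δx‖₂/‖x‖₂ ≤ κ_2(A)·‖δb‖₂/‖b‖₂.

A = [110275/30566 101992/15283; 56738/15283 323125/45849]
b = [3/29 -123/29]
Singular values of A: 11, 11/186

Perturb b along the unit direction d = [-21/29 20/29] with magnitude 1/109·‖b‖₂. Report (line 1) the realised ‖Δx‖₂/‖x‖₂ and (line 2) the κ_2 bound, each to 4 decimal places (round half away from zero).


from the listed singular values, σ₁ = 11, σ_n = 11/186
κ_2(A) = 11 / (11/186) = 186.0000
bound on ‖Δx‖/‖x‖: κ·ε = 186.0000·1/109 = 1.7064
solve Ax = b  →  x = [44.6310 -24.1123]
‖b‖₂ = 4.2426 and ‖x‖₂ = 50.7280
re-solving with b+δb shifts x by Δx of norm 0.6582
relative error = 0.0130
so the bound overstates the realised error by a factor of ≈ 131.5238 (computed from the unrounded values)

0.0130
1.7064


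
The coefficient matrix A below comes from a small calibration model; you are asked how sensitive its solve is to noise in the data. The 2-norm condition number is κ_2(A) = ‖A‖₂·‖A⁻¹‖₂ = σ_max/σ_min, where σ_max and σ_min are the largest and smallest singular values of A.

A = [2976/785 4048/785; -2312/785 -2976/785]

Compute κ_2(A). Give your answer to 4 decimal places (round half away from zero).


78.5000

M = AᵀA = [2840384/123245 3785472/123245; 3785472/123245 5048576/123245]. tr(M)=1577792/24649, det(M)=16384/24649
eigenvalues of AᵀA: λ = (tr ± √(tr²−4·det))/2 = 64, 256/24649
so κ_2 = √(64 / (256/24649)) = 78.5000


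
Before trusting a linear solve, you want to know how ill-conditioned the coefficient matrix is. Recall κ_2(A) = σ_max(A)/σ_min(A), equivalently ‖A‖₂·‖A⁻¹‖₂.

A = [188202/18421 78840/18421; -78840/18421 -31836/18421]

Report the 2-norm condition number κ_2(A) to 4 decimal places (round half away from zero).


AᵀA = [246365316/2007889 102649680/2007889; 102649680/2007889 42776784/2007889]; tr = 1710900/11881, det = 5184/11881
λ_max, λ_min = (1710900/11881 ± √2926932445584/141158161)/2 = 144, 36/11881
so κ_2 = √(144 / (36/11881)) = 218.0000

218.0000


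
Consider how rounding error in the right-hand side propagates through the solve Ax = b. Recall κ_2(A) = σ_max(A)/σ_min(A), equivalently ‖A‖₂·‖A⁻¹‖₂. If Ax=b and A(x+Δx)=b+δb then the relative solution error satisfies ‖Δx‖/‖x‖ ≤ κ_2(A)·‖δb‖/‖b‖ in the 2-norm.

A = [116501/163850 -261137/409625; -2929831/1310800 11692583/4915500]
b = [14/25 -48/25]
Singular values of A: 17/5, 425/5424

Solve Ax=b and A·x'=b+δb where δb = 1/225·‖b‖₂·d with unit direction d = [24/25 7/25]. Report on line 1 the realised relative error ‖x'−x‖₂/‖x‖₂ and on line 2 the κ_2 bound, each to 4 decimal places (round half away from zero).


0.1929
0.1929

σ_max = 17/5, σ_min = 425/5424
condition number: (17/5) ÷ (425/5424) = 43.3920
perturbation bound = 43.3920·1/225 = 0.1929
solve Ax = b  →  x = [0.4057 -0.4260]
2-norm of b is 2.0000; of x, 0.5882
Δx = A⁻¹·δb where δb = 1/225·2.0000·d; ‖Δx‖ = 0.1134
relative error = 0.1929
so the bound is sharp here: realised error equals the bound
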